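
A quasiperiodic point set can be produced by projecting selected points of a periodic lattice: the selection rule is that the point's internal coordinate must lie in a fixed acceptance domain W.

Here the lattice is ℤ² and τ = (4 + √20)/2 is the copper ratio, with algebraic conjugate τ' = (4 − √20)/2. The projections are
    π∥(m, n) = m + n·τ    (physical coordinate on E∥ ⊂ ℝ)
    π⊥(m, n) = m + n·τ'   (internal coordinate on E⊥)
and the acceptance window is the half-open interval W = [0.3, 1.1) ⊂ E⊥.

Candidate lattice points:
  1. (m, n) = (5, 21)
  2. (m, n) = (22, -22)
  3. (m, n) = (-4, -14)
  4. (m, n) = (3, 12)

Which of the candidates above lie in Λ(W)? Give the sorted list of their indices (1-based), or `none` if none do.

Numerically τ ≈ 4.23607 and τ' = −1/τ ≈ -0.23607.
#1 (5,21): internal coord 5 + (21)·τ' = +0.04257; +0.04257 ∉ [0.3, 1.1) → out
#2 (22,-22): internal coord 22 + (-22)·τ' = +27.19350; +27.19350 ∉ [0.3, 1.1) → out
#3 (-4,-14): internal coord -4 + (-14)·τ' = -0.69505; -0.69505 ∉ [0.3, 1.1) → out
#4 (3,12): internal coord 3 + (12)·τ' = +0.16718; +0.16718 ∉ [0.3, 1.1) → out

none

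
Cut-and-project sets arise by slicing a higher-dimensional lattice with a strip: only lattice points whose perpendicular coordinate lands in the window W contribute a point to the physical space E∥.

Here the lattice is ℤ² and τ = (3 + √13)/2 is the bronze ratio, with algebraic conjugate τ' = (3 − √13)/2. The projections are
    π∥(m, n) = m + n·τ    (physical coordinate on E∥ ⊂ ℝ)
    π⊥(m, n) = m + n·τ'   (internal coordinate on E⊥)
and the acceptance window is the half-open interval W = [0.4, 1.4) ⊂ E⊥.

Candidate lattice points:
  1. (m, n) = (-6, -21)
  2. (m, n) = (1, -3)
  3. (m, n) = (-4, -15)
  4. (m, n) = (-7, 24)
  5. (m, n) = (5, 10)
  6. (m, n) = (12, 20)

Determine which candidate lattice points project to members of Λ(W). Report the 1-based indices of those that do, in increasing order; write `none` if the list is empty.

Compute τ' = (3−√13)/2 = -0.30278, so π⊥(m,n) = m -0.30278·n.
candidate 1: (m,n)=(-6,-21) → π∥ = -6-21·τ ≈ -75.35829, π⊥ = -6-21·τ' ≈ 0.35829 ∉ [0.4, 1.4) ⇒ out
candidate 2: (m,n)=(1,-3) → π∥ = 1-3·τ ≈ -8.90833, π⊥ = 1-3·τ' ≈ 1.90833 ∉ [0.4, 1.4) ⇒ out
candidate 3: (m,n)=(-4,-15) → π∥ = -4-15·τ ≈ -53.54163, π⊥ = -4-15·τ' ≈ 0.54163 ∈ [0.4, 1.4) ⇒ IN Λ
candidate 4: (m,n)=(-7,24) → π∥ = -7+24·τ ≈ 72.26662, π⊥ = -7+24·τ' ≈ -14.26662 ∉ [0.4, 1.4) ⇒ out
candidate 5: (m,n)=(5,10) → π∥ = 5+10·τ ≈ 38.02776, π⊥ = 5+10·τ' ≈ 1.97224 ∉ [0.4, 1.4) ⇒ out
candidate 6: (m,n)=(12,20) → π∥ = 12+20·τ ≈ 78.05551, π⊥ = 12+20·τ' ≈ 5.94449 ∉ [0.4, 1.4) ⇒ out

3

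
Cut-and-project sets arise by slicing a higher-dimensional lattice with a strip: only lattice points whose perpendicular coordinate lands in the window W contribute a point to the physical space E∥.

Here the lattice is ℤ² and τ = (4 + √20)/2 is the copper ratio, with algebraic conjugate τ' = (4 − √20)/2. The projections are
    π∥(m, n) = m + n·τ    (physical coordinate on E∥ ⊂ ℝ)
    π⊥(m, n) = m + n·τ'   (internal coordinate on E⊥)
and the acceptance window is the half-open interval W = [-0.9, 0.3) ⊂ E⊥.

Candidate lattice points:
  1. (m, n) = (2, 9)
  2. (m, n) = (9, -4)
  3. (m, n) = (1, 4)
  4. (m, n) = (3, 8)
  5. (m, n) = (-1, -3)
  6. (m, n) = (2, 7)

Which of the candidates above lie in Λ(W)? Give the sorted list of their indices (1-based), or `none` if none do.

Numerically τ ≈ 4.23607 and τ' = −1/τ ≈ -0.23607.
[1] lift (2,9): star map gives -0.12461; window check -0.9 ≤ -0.12461 < 0.3 is true → IN Λ
[2] lift (9,-4): star map gives 9.94427; window check -0.9 ≤ 9.94427 < 0.3 is false → out
[3] lift (1,4): star map gives 0.05573; window check -0.9 ≤ 0.05573 < 0.3 is true → IN Λ
[4] lift (3,8): star map gives 1.11146; window check -0.9 ≤ 1.11146 < 0.3 is false → out
[5] lift (-1,-3): star map gives -0.29180; window check -0.9 ≤ -0.29180 < 0.3 is true → IN Λ
[6] lift (2,7): star map gives 0.34752; window check -0.9 ≤ 0.34752 < 0.3 is false → out

1, 3, 5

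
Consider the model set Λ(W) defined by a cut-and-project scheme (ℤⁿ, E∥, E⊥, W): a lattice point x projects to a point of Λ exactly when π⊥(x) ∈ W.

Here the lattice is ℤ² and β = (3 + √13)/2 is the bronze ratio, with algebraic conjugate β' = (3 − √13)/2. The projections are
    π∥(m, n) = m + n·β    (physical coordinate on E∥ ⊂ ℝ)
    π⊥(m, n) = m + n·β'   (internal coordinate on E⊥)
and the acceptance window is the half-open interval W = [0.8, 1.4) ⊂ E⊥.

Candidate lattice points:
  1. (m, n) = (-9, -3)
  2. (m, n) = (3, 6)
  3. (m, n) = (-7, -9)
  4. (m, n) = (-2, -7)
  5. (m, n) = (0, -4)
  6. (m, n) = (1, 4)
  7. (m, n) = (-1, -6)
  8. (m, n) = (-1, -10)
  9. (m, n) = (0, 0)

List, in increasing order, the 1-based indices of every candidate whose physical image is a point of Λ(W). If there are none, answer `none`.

2, 5, 7

Compute β' = (3−√13)/2 = -0.3028, so π⊥(m,n) = m -0.3028·n.
candidate 1: (m,n)=(-9,-3) → π∥ = -9-3·β ≈ -18.9083, π⊥ = -9-3·β' ≈ -8.0917 ∉ [0.8, 1.4) ⇒ out
candidate 2: (m,n)=(3,6) → π∥ = 3+6·β ≈ 22.8167, π⊥ = 3+6·β' ≈ 1.1833 ∈ [0.8, 1.4) ⇒ IN Λ
candidate 3: (m,n)=(-7,-9) → π∥ = -7-9·β ≈ -36.7250, π⊥ = -7-9·β' ≈ -4.2750 ∉ [0.8, 1.4) ⇒ out
candidate 4: (m,n)=(-2,-7) → π∥ = -2-7·β ≈ -25.1194, π⊥ = -2-7·β' ≈ 0.1194 ∉ [0.8, 1.4) ⇒ out
candidate 5: (m,n)=(0,-4) → π∥ = 0-4·β ≈ -13.2111, π⊥ = 0-4·β' ≈ 1.2111 ∈ [0.8, 1.4) ⇒ IN Λ
candidate 6: (m,n)=(1,4) → π∥ = 1+4·β ≈ 14.2111, π⊥ = 1+4·β' ≈ -0.2111 ∉ [0.8, 1.4) ⇒ out
candidate 7: (m,n)=(-1,-6) → π∥ = -1-6·β ≈ -20.8167, π⊥ = -1-6·β' ≈ 0.8167 ∈ [0.8, 1.4) ⇒ IN Λ
candidate 8: (m,n)=(-1,-10) → π∥ = -1-10·β ≈ -34.0278, π⊥ = -1-10·β' ≈ 2.0278 ∉ [0.8, 1.4) ⇒ out
candidate 9: (m,n)=(0,0) → π∥ = 0+0·β ≈ 0.0000, π⊥ = 0+0·β' ≈ 0.0000 ∉ [0.8, 1.4) ⇒ out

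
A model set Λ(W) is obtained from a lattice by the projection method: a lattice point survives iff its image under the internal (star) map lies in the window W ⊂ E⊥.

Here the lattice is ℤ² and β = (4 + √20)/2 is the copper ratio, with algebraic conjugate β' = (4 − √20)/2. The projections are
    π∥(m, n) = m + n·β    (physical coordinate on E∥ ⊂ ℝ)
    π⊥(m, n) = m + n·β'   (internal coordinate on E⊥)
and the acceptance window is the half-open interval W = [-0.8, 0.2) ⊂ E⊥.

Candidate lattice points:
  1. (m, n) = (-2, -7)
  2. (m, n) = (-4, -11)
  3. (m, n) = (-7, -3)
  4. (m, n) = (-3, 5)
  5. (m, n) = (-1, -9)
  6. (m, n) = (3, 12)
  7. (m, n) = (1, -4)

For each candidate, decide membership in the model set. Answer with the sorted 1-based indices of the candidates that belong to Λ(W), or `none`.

1, 6

Numerically β ≈ 4.2361 and β' = −1/β ≈ -0.2361.
[1] lift (-2,-7): star map gives -0.3475; window check -0.8 ≤ -0.3475 < 0.2 is true → IN Λ
[2] lift (-4,-11): star map gives -1.4033; window check -0.8 ≤ -1.4033 < 0.2 is false → out
[3] lift (-7,-3): star map gives -6.2918; window check -0.8 ≤ -6.2918 < 0.2 is false → out
[4] lift (-3,5): star map gives -4.1803; window check -0.8 ≤ -4.1803 < 0.2 is false → out
[5] lift (-1,-9): star map gives 1.1246; window check -0.8 ≤ 1.1246 < 0.2 is false → out
[6] lift (3,12): star map gives 0.1672; window check -0.8 ≤ 0.1672 < 0.2 is true → IN Λ
[7] lift (1,-4): star map gives 1.9443; window check -0.8 ≤ 1.9443 < 0.2 is false → out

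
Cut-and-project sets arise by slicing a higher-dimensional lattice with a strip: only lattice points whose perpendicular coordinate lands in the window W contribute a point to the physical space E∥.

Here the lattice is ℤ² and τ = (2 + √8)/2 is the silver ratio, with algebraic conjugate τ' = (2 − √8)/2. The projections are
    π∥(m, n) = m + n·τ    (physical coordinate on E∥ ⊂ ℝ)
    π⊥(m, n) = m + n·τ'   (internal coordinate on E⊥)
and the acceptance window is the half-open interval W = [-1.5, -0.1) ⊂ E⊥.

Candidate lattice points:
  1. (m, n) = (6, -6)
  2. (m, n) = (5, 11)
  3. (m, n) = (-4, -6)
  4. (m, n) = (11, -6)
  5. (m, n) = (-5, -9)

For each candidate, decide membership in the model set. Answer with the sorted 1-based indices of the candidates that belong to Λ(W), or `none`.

5

τ' = (2−√8)/2 ≈ -0.4142.
[1] lift (6,-6): star map gives 8.4853; window check -1.5 ≤ 8.4853 < -0.1 is false → out
[2] lift (5,11): star map gives 0.4437; window check -1.5 ≤ 0.4437 < -0.1 is false → out
[3] lift (-4,-6): star map gives -1.5147; window check -1.5 ≤ -1.5147 < -0.1 is false → out
[4] lift (11,-6): star map gives 13.4853; window check -1.5 ≤ 13.4853 < -0.1 is false → out
[5] lift (-5,-9): star map gives -1.2721; window check -1.5 ≤ -1.2721 < -0.1 is true → IN Λ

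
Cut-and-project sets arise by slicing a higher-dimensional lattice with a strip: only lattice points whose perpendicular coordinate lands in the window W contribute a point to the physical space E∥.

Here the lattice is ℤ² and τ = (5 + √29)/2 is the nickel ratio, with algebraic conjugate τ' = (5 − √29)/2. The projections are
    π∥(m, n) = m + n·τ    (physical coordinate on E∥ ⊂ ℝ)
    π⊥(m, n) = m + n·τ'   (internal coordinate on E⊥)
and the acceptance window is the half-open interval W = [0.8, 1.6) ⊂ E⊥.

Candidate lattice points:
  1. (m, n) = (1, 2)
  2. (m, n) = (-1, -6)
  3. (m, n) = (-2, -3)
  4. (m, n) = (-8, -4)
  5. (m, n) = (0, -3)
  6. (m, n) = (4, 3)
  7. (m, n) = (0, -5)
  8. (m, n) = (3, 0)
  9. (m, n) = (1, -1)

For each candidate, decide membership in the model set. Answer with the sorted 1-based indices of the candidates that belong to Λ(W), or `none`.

7, 9

τ' = (5−√29)/2 ≈ -0.19258.
candidate 1: (m,n)=(1,2) → π∥ = 1+2·τ ≈ 11.38516, π⊥ = 1+2·τ' ≈ 0.61484 ∉ [0.8, 1.6) ⇒ out
candidate 2: (m,n)=(-1,-6) → π∥ = -1-6·τ ≈ -32.15549, π⊥ = -1-6·τ' ≈ 0.15549 ∉ [0.8, 1.6) ⇒ out
candidate 3: (m,n)=(-2,-3) → π∥ = -2-3·τ ≈ -17.57775, π⊥ = -2-3·τ' ≈ -1.42225 ∉ [0.8, 1.6) ⇒ out
candidate 4: (m,n)=(-8,-4) → π∥ = -8-4·τ ≈ -28.77033, π⊥ = -8-4·τ' ≈ -7.22967 ∉ [0.8, 1.6) ⇒ out
candidate 5: (m,n)=(0,-3) → π∥ = 0-3·τ ≈ -15.57775, π⊥ = 0-3·τ' ≈ 0.57775 ∉ [0.8, 1.6) ⇒ out
candidate 6: (m,n)=(4,3) → π∥ = 4+3·τ ≈ 19.57775, π⊥ = 4+3·τ' ≈ 3.42225 ∉ [0.8, 1.6) ⇒ out
candidate 7: (m,n)=(0,-5) → π∥ = 0-5·τ ≈ -25.96291, π⊥ = 0-5·τ' ≈ 0.96291 ∈ [0.8, 1.6) ⇒ IN Λ
candidate 8: (m,n)=(3,0) → π∥ = 3+0·τ ≈ 3.00000, π⊥ = 3+0·τ' ≈ 3.00000 ∉ [0.8, 1.6) ⇒ out
candidate 9: (m,n)=(1,-1) → π∥ = 1-1·τ ≈ -4.19258, π⊥ = 1-1·τ' ≈ 1.19258 ∈ [0.8, 1.6) ⇒ IN Λ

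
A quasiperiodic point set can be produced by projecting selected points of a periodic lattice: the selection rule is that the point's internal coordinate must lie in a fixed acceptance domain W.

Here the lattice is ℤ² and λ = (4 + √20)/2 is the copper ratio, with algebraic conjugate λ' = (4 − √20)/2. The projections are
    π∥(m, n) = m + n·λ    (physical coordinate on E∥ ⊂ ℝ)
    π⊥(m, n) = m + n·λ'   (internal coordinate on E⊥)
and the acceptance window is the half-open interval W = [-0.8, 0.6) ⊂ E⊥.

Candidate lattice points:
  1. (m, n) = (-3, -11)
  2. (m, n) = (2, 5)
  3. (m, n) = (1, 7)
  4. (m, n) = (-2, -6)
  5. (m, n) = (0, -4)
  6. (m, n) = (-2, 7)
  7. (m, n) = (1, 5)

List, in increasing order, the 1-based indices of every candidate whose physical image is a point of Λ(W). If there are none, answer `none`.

1, 3, 4, 7

λ' = (4−√20)/2 ≈ -0.2361.
#1 (-3,-11): internal coord -3 + (-11)·λ' = -0.4033; -0.4033 ∈ [-0.8, 0.6) → IN Λ
#2 (2,5): internal coord 2 + (5)·λ' = +0.8197; +0.8197 ∉ [-0.8, 0.6) → out
#3 (1,7): internal coord 1 + (7)·λ' = -0.6525; -0.6525 ∈ [-0.8, 0.6) → IN Λ
#4 (-2,-6): internal coord -2 + (-6)·λ' = -0.5836; -0.5836 ∈ [-0.8, 0.6) → IN Λ
#5 (0,-4): internal coord 0 + (-4)·λ' = +0.9443; +0.9443 ∉ [-0.8, 0.6) → out
#6 (-2,7): internal coord -2 + (7)·λ' = -3.6525; -3.6525 ∉ [-0.8, 0.6) → out
#7 (1,5): internal coord 1 + (5)·λ' = -0.1803; -0.1803 ∈ [-0.8, 0.6) → IN Λ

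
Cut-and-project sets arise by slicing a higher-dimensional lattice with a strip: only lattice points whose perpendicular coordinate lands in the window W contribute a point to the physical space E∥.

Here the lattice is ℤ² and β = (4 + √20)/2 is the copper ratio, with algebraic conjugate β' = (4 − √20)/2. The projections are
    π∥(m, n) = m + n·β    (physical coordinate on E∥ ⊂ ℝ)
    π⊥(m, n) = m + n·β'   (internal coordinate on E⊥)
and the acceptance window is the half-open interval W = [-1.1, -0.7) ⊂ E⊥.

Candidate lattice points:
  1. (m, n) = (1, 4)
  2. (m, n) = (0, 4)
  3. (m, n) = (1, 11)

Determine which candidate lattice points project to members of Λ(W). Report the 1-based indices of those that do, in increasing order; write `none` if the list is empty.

Numerically β ≈ 4.236068 and β' = −1/β ≈ -0.236068.
candidate 1: (m,n)=(1,4) → π∥ = 1+4·β ≈ 17.944272, π⊥ = 1+4·β' ≈ 0.055728 ∉ [-1.1, -0.7) ⇒ out
candidate 2: (m,n)=(0,4) → π∥ = 0+4·β ≈ 16.944272, π⊥ = 0+4·β' ≈ -0.944272 ∈ [-1.1, -0.7) ⇒ IN Λ
candidate 3: (m,n)=(1,11) → π∥ = 1+11·β ≈ 47.596748, π⊥ = 1+11·β' ≈ -1.596748 ∉ [-1.1, -0.7) ⇒ out

2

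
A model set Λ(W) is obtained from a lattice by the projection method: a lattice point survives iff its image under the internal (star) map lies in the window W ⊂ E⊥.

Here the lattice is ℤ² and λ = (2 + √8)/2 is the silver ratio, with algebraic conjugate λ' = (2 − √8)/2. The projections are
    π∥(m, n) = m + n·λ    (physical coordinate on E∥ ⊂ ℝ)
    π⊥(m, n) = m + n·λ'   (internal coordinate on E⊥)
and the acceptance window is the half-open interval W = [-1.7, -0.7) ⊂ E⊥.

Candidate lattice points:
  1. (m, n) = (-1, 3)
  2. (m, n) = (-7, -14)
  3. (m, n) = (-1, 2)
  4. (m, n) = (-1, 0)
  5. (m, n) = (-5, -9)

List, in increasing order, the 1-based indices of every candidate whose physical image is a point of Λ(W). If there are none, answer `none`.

Compute λ' = (2−√8)/2 = -0.41421, so π⊥(m,n) = m -0.41421·n.
candidate 1: (m,n)=(-1,3) → π∥ = -1+3·λ ≈ 6.24264, π⊥ = -1+3·λ' ≈ -2.24264 ∉ [-1.7, -0.7) ⇒ out
candidate 2: (m,n)=(-7,-14) → π∥ = -7-14·λ ≈ -40.79899, π⊥ = -7-14·λ' ≈ -1.20101 ∈ [-1.7, -0.7) ⇒ IN Λ
candidate 3: (m,n)=(-1,2) → π∥ = -1+2·λ ≈ 3.82843, π⊥ = -1+2·λ' ≈ -1.82843 ∉ [-1.7, -0.7) ⇒ out
candidate 4: (m,n)=(-1,0) → π∥ = -1+0·λ ≈ -1.00000, π⊥ = -1+0·λ' ≈ -1.00000 ∈ [-1.7, -0.7) ⇒ IN Λ
candidate 5: (m,n)=(-5,-9) → π∥ = -5-9·λ ≈ -26.72792, π⊥ = -5-9·λ' ≈ -1.27208 ∈ [-1.7, -0.7) ⇒ IN Λ

2, 4, 5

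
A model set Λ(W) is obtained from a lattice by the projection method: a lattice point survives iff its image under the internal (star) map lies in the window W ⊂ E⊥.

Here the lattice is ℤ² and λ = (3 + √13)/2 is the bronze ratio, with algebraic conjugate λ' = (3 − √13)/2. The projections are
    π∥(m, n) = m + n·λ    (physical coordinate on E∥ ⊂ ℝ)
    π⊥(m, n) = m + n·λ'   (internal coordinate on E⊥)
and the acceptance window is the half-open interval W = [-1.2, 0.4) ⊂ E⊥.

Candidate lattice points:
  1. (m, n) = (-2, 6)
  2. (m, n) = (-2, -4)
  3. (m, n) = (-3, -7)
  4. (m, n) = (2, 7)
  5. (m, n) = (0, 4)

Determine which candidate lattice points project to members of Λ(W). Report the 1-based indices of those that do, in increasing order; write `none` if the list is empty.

Numerically λ ≈ 3.302776 and λ' = −1/λ ≈ -0.302776.
#1 (-2,6): internal coord -2 + (6)·λ' = -3.816654; -3.816654 ∉ [-1.2, 0.4) → out
#2 (-2,-4): internal coord -2 + (-4)·λ' = -0.788897; -0.788897 ∈ [-1.2, 0.4) → IN Λ
#3 (-3,-7): internal coord -3 + (-7)·λ' = -0.880571; -0.880571 ∈ [-1.2, 0.4) → IN Λ
#4 (2,7): internal coord 2 + (7)·λ' = -0.119429; -0.119429 ∈ [-1.2, 0.4) → IN Λ
#5 (0,4): internal coord 0 + (4)·λ' = -1.211103; -1.211103 ∉ [-1.2, 0.4) → out

2, 3, 4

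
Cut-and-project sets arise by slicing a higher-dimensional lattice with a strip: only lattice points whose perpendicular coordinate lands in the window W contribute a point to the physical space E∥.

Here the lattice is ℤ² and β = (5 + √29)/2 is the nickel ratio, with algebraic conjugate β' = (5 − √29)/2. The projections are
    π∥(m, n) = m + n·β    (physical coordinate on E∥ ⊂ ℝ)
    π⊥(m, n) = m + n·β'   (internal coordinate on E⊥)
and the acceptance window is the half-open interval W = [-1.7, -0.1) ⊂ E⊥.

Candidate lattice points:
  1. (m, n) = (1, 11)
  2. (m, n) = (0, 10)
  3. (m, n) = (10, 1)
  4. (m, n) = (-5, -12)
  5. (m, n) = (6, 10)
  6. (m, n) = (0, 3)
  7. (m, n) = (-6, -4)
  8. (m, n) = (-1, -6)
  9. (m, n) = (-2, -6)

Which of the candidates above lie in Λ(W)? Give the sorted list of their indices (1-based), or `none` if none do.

Numerically β ≈ 5.19258 and β' = −1/β ≈ -0.19258.
candidate 1: (m,n)=(1,11) → π∥ = 1+11·β ≈ 58.11841, π⊥ = 1+11·β' ≈ -1.11841 ∈ [-1.7, -0.1) ⇒ IN Λ
candidate 2: (m,n)=(0,10) → π∥ = 0+10·β ≈ 51.92582, π⊥ = 0+10·β' ≈ -1.92582 ∉ [-1.7, -0.1) ⇒ out
candidate 3: (m,n)=(10,1) → π∥ = 10+1·β ≈ 15.19258, π⊥ = 10+1·β' ≈ 9.80742 ∉ [-1.7, -0.1) ⇒ out
candidate 4: (m,n)=(-5,-12) → π∥ = -5-12·β ≈ -67.31099, π⊥ = -5-12·β' ≈ -2.68901 ∉ [-1.7, -0.1) ⇒ out
candidate 5: (m,n)=(6,10) → π∥ = 6+10·β ≈ 57.92582, π⊥ = 6+10·β' ≈ 4.07418 ∉ [-1.7, -0.1) ⇒ out
candidate 6: (m,n)=(0,3) → π∥ = 0+3·β ≈ 15.57775, π⊥ = 0+3·β' ≈ -0.57775 ∈ [-1.7, -0.1) ⇒ IN Λ
candidate 7: (m,n)=(-6,-4) → π∥ = -6-4·β ≈ -26.77033, π⊥ = -6-4·β' ≈ -5.22967 ∉ [-1.7, -0.1) ⇒ out
candidate 8: (m,n)=(-1,-6) → π∥ = -1-6·β ≈ -32.15549, π⊥ = -1-6·β' ≈ 0.15549 ∉ [-1.7, -0.1) ⇒ out
candidate 9: (m,n)=(-2,-6) → π∥ = -2-6·β ≈ -33.15549, π⊥ = -2-6·β' ≈ -0.84451 ∈ [-1.7, -0.1) ⇒ IN Λ

1, 6, 9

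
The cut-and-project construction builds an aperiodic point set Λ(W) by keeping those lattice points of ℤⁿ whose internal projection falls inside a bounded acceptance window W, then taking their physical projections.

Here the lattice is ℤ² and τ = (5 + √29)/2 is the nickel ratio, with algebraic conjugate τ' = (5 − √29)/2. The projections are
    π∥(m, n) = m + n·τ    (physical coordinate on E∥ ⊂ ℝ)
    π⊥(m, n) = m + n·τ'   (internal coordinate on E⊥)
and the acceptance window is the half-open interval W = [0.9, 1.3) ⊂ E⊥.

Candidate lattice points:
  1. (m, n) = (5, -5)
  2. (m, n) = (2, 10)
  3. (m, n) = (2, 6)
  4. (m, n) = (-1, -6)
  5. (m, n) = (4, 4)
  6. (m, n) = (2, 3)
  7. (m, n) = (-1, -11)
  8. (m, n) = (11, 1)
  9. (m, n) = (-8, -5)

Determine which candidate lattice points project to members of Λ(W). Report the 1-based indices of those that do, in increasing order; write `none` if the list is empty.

7

Compute τ' = (5−√29)/2 = -0.1926, so π⊥(m,n) = m -0.1926·n.
candidate 1: (m,n)=(5,-5) → π∥ = 5-5·τ ≈ -20.9629, π⊥ = 5-5·τ' ≈ 5.9629 ∉ [0.9, 1.3) ⇒ out
candidate 2: (m,n)=(2,10) → π∥ = 2+10·τ ≈ 53.9258, π⊥ = 2+10·τ' ≈ 0.0742 ∉ [0.9, 1.3) ⇒ out
candidate 3: (m,n)=(2,6) → π∥ = 2+6·τ ≈ 33.1555, π⊥ = 2+6·τ' ≈ 0.8445 ∉ [0.9, 1.3) ⇒ out
candidate 4: (m,n)=(-1,-6) → π∥ = -1-6·τ ≈ -32.1555, π⊥ = -1-6·τ' ≈ 0.1555 ∉ [0.9, 1.3) ⇒ out
candidate 5: (m,n)=(4,4) → π∥ = 4+4·τ ≈ 24.7703, π⊥ = 4+4·τ' ≈ 3.2297 ∉ [0.9, 1.3) ⇒ out
candidate 6: (m,n)=(2,3) → π∥ = 2+3·τ ≈ 17.5777, π⊥ = 2+3·τ' ≈ 1.4223 ∉ [0.9, 1.3) ⇒ out
candidate 7: (m,n)=(-1,-11) → π∥ = -1-11·τ ≈ -58.1184, π⊥ = -1-11·τ' ≈ 1.1184 ∈ [0.9, 1.3) ⇒ IN Λ
candidate 8: (m,n)=(11,1) → π∥ = 11+1·τ ≈ 16.1926, π⊥ = 11+1·τ' ≈ 10.8074 ∉ [0.9, 1.3) ⇒ out
candidate 9: (m,n)=(-8,-5) → π∥ = -8-5·τ ≈ -33.9629, π⊥ = -8-5·τ' ≈ -7.0371 ∉ [0.9, 1.3) ⇒ out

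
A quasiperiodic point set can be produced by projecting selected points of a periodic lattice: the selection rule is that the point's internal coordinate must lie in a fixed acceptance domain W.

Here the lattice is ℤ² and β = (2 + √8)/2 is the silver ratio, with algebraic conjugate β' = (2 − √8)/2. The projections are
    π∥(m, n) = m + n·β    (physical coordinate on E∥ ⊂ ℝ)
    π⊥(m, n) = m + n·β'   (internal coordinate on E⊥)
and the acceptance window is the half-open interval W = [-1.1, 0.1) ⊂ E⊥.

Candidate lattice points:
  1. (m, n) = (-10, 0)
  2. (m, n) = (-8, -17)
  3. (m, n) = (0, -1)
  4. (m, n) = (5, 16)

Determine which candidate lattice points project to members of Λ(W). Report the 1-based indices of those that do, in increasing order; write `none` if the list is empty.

β' = (2−√8)/2 ≈ -0.4142.
#1 (-10,0): internal coord -10 + (0)·β' = -10.0000; -10.0000 ∉ [-1.1, 0.1) → out
#2 (-8,-17): internal coord -8 + (-17)·β' = -0.9584; -0.9584 ∈ [-1.1, 0.1) → IN Λ
#3 (0,-1): internal coord 0 + (-1)·β' = +0.4142; +0.4142 ∉ [-1.1, 0.1) → out
#4 (5,16): internal coord 5 + (16)·β' = -1.6274; -1.6274 ∉ [-1.1, 0.1) → out

2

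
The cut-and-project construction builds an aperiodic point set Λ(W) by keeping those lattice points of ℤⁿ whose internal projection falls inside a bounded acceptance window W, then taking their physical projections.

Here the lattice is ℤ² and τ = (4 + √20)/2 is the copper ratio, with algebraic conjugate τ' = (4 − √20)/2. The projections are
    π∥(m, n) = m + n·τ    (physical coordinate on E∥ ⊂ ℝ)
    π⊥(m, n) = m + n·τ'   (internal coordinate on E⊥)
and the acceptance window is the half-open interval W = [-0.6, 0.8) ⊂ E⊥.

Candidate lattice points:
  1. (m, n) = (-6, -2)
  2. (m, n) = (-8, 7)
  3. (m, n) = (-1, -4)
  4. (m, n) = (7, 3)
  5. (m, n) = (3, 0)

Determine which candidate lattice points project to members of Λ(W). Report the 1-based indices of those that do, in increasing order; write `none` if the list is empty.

Compute τ' = (4−√20)/2 = -0.23607, so π⊥(m,n) = m -0.23607·n.
[1] lift (-6,-2): star map gives -5.52786; window check -0.6 ≤ -5.52786 < 0.8 is false → out
[2] lift (-8,7): star map gives -9.65248; window check -0.6 ≤ -9.65248 < 0.8 is false → out
[3] lift (-1,-4): star map gives -0.05573; window check -0.6 ≤ -0.05573 < 0.8 is true → IN Λ
[4] lift (7,3): star map gives 6.29180; window check -0.6 ≤ 6.29180 < 0.8 is false → out
[5] lift (3,0): star map gives 3.00000; window check -0.6 ≤ 3.00000 < 0.8 is false → out

3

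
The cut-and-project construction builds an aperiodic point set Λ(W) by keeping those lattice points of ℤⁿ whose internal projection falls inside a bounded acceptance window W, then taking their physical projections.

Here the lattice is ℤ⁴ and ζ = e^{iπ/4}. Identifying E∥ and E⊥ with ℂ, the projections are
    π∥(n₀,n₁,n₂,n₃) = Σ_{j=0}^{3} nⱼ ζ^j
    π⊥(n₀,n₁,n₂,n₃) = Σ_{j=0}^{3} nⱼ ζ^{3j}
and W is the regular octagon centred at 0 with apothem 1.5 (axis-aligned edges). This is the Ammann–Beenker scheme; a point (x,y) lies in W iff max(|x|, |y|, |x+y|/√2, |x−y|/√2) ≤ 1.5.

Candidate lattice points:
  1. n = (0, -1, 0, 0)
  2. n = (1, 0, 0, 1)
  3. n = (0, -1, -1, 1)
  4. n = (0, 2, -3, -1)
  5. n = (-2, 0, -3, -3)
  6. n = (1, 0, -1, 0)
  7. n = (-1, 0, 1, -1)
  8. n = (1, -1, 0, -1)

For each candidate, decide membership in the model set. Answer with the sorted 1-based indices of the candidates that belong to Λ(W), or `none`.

1, 6

Internal map: ζ^{3j} for j=0..3 gives (1,0), (−√2/2,√2/2), (0,−1), (√2/2,√2/2).
candidate 1: n = (0, -1, 0, 0) → π⊥ ≈ (+0.70711, -0.70711); max(|x|,|y|,|x±y|/√2) = 1.00000 ≤ 1.5 ⇒ ∈ W
candidate 2: n = (1, 0, 0, 1) → π⊥ ≈ (+1.70711, +0.70711); max(|x|,|y|,|x±y|/√2) = 1.70711 > 1.5 ⇒ ∉ W
candidate 3: n = (0, -1, -1, 1) → π⊥ ≈ (+1.41421, +1.00000); max(|x|,|y|,|x±y|/√2) = 1.70711 > 1.5 ⇒ ∉ W
candidate 4: n = (0, 2, -3, -1) → π⊥ ≈ (-2.12132, +3.70711); max(|x|,|y|,|x±y|/√2) = 4.12132 > 1.5 ⇒ ∉ W
candidate 5: n = (-2, 0, -3, -3) → π⊥ ≈ (-4.12132, +0.87868); max(|x|,|y|,|x±y|/√2) = 4.12132 > 1.5 ⇒ ∉ W
candidate 6: n = (1, 0, -1, 0) → π⊥ ≈ (+1.00000, +1.00000); max(|x|,|y|,|x±y|/√2) = 1.41421 ≤ 1.5 ⇒ ∈ W
candidate 7: n = (-1, 0, 1, -1) → π⊥ ≈ (-1.70711, -1.70711); max(|x|,|y|,|x±y|/√2) = 2.41421 > 1.5 ⇒ ∉ W
candidate 8: n = (1, -1, 0, -1) → π⊥ ≈ (+1.00000, -1.41421); max(|x|,|y|,|x±y|/√2) = 1.70711 > 1.5 ⇒ ∉ W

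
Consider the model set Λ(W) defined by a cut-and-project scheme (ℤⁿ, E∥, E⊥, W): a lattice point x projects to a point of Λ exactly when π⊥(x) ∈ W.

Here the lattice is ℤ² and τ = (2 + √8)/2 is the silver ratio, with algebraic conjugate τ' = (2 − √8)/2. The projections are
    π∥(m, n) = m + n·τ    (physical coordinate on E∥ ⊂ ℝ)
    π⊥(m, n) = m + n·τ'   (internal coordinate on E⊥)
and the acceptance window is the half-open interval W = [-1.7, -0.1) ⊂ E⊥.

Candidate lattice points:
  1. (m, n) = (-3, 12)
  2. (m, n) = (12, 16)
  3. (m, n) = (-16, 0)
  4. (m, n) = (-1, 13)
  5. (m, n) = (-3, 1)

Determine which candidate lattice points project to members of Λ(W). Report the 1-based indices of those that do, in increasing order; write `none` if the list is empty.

Numerically τ ≈ 2.41421 and τ' = −1/τ ≈ -0.41421.
#1 (-3,12): internal coord -3 + (12)·τ' = -7.97056; -7.97056 ∉ [-1.7, -0.1) → out
#2 (12,16): internal coord 12 + (16)·τ' = +5.37258; +5.37258 ∉ [-1.7, -0.1) → out
#3 (-16,0): internal coord -16 + (0)·τ' = -16.00000; -16.00000 ∉ [-1.7, -0.1) → out
#4 (-1,13): internal coord -1 + (13)·τ' = -6.38478; -6.38478 ∉ [-1.7, -0.1) → out
#5 (-3,1): internal coord -3 + (1)·τ' = -3.41421; -3.41421 ∉ [-1.7, -0.1) → out

none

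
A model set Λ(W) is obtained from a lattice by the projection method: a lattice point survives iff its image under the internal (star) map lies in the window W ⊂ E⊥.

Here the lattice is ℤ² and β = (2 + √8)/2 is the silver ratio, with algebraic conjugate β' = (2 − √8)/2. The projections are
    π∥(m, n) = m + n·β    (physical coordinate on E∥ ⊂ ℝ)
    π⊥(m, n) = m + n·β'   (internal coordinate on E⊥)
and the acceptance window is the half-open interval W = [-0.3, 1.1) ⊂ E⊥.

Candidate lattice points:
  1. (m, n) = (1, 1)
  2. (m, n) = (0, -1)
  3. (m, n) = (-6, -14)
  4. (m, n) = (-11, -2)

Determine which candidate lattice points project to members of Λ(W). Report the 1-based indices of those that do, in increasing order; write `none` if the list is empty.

1, 2, 3

Compute β' = (2−√8)/2 = -0.4142, so π⊥(m,n) = m -0.4142·n.
[1] lift (1,1): star map gives 0.5858; window check -0.3 ≤ 0.5858 < 1.1 is true → IN Λ
[2] lift (0,-1): star map gives 0.4142; window check -0.3 ≤ 0.4142 < 1.1 is true → IN Λ
[3] lift (-6,-14): star map gives -0.2010; window check -0.3 ≤ -0.2010 < 1.1 is true → IN Λ
[4] lift (-11,-2): star map gives -10.1716; window check -0.3 ≤ -10.1716 < 1.1 is false → out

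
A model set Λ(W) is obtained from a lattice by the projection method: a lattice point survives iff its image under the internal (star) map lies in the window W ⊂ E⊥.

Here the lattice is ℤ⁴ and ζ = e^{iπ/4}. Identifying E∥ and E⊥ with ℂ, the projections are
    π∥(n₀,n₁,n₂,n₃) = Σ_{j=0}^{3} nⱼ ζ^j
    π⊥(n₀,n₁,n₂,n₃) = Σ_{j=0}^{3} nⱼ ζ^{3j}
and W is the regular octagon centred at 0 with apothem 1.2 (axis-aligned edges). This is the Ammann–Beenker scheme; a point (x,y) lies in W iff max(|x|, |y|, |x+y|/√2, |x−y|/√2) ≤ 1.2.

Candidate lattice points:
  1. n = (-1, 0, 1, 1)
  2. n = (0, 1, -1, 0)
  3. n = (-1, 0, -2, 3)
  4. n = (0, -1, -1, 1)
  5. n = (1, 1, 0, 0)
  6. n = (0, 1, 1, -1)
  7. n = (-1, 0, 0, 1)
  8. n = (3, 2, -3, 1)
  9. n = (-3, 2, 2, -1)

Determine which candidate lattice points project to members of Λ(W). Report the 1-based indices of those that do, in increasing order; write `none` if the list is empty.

1, 5, 7

With ζ = e^{iπ/4} the internal vectors are ζ^0,ζ^3,ζ^6,ζ^9.
#1 (-1, 0, 1, 1): internal (-0.29289, -0.29289); octagon support 0.41421 vs apothem 1.2 → ∈ W
#2 (0, 1, -1, 0): internal (-0.70711, 1.70711); octagon support 1.70711 vs apothem 1.2 → ∉ W
#3 (-1, 0, -2, 3): internal (1.12132, 4.12132); octagon support 4.12132 vs apothem 1.2 → ∉ W
#4 (0, -1, -1, 1): internal (1.41421, 1.00000); octagon support 1.70711 vs apothem 1.2 → ∉ W
#5 (1, 1, 0, 0): internal (0.29289, 0.70711); octagon support 0.70711 vs apothem 1.2 → ∈ W
#6 (0, 1, 1, -1): internal (-1.41421, -1.00000); octagon support 1.70711 vs apothem 1.2 → ∉ W
#7 (-1, 0, 0, 1): internal (-0.29289, 0.70711); octagon support 0.70711 vs apothem 1.2 → ∈ W
#8 (3, 2, -3, 1): internal (2.29289, 5.12132); octagon support 5.24264 vs apothem 1.2 → ∉ W
#9 (-3, 2, 2, -1): internal (-5.12132, -1.29289); octagon support 5.12132 vs apothem 1.2 → ∉ W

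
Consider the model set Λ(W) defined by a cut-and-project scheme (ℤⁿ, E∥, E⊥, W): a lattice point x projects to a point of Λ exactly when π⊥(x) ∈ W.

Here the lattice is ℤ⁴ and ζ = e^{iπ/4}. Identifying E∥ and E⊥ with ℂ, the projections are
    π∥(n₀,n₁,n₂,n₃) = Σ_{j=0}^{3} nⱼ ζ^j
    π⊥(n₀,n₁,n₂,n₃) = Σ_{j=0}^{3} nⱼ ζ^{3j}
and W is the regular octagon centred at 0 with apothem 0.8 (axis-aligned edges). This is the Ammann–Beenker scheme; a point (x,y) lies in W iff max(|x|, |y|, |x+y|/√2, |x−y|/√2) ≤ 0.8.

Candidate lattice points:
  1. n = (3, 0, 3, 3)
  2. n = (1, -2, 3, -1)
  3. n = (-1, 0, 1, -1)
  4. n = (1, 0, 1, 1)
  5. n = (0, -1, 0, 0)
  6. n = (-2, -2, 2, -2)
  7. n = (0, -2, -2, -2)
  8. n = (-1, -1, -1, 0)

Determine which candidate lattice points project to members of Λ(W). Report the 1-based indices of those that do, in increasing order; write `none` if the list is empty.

Internal map: ζ^{3j} for j=0..3 gives (1,0), (−√2/2,√2/2), (0,−1), (√2/2,√2/2).
#1 (3, 0, 3, 3): internal (5.121320, -0.878680); octagon support 5.121320 vs apothem 0.8 → ∉ W
#2 (1, -2, 3, -1): internal (1.707107, -5.121320); octagon support 5.121320 vs apothem 0.8 → ∉ W
#3 (-1, 0, 1, -1): internal (-1.707107, -1.707107); octagon support 2.414214 vs apothem 0.8 → ∉ W
#4 (1, 0, 1, 1): internal (1.707107, -0.292893); octagon support 1.707107 vs apothem 0.8 → ∉ W
#5 (0, -1, 0, 0): internal (0.707107, -0.707107); octagon support 1.000000 vs apothem 0.8 → ∉ W
#6 (-2, -2, 2, -2): internal (-2.000000, -4.828427); octagon support 4.828427 vs apothem 0.8 → ∉ W
#7 (0, -2, -2, -2): internal (0.000000, -0.828427); octagon support 0.828427 vs apothem 0.8 → ∉ W
#8 (-1, -1, -1, 0): internal (-0.292893, 0.292893); octagon support 0.414214 vs apothem 0.8 → ∈ W

8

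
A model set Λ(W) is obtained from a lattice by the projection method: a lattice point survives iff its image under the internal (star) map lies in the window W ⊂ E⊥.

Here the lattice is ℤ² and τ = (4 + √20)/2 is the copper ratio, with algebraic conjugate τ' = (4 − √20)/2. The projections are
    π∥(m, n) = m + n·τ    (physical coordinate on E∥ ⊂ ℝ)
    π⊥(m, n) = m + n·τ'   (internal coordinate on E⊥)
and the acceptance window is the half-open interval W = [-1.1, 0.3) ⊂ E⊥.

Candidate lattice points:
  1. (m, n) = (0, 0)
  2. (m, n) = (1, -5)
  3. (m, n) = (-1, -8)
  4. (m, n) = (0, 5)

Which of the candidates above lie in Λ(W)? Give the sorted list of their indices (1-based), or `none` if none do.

1

Numerically τ ≈ 4.23607 and τ' = −1/τ ≈ -0.23607.
#1 (0,0): internal coord 0 + (0)·τ' = +0.00000; +0.00000 ∈ [-1.1, 0.3) → IN Λ
#2 (1,-5): internal coord 1 + (-5)·τ' = +2.18034; +2.18034 ∉ [-1.1, 0.3) → out
#3 (-1,-8): internal coord -1 + (-8)·τ' = +0.88854; +0.88854 ∉ [-1.1, 0.3) → out
#4 (0,5): internal coord 0 + (5)·τ' = -1.18034; -1.18034 ∉ [-1.1, 0.3) → out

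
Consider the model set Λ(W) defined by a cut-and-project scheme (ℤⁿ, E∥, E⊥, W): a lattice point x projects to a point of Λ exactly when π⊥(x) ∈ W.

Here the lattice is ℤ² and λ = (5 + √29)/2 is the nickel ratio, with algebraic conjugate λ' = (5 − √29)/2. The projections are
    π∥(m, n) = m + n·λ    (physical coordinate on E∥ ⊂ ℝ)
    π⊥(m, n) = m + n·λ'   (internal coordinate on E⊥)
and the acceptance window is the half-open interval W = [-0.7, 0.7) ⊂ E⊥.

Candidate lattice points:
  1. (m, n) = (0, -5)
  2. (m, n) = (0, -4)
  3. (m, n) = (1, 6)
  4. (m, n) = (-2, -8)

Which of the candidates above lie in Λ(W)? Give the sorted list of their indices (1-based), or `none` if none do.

3, 4

λ' = (5−√29)/2 ≈ -0.192582.
candidate 1: (m,n)=(0,-5) → π∥ = 0-5·λ ≈ -25.962912, π⊥ = 0-5·λ' ≈ 0.962912 ∉ [-0.7, 0.7) ⇒ out
candidate 2: (m,n)=(0,-4) → π∥ = 0-4·λ ≈ -20.770330, π⊥ = 0-4·λ' ≈ 0.770330 ∉ [-0.7, 0.7) ⇒ out
candidate 3: (m,n)=(1,6) → π∥ = 1+6·λ ≈ 32.155494, π⊥ = 1+6·λ' ≈ -0.155494 ∈ [-0.7, 0.7) ⇒ IN Λ
candidate 4: (m,n)=(-2,-8) → π∥ = -2-8·λ ≈ -43.540659, π⊥ = -2-8·λ' ≈ -0.459341 ∈ [-0.7, 0.7) ⇒ IN Λ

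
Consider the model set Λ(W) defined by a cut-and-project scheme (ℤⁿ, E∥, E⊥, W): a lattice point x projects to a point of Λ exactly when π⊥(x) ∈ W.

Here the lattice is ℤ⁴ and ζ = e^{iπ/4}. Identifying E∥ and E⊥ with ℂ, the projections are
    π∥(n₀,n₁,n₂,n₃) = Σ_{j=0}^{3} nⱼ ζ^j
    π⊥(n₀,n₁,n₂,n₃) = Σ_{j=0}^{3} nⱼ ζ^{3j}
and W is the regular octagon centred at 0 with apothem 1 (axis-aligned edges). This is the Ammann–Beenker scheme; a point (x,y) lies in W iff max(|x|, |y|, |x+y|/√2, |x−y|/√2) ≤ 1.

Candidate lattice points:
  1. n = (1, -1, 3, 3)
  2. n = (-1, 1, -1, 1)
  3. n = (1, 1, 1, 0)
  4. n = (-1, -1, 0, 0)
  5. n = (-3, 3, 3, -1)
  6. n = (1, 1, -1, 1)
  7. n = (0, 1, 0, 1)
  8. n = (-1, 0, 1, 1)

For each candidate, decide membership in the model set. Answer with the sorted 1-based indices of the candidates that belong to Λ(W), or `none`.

3, 4, 8

With ζ = e^{iπ/4} the internal vectors are ζ^0,ζ^3,ζ^6,ζ^9.
#1 (1, -1, 3, 3): internal (3.828427, -1.585786); octagon support 3.828427 vs apothem 1 → ∉ W
#2 (-1, 1, -1, 1): internal (-1.000000, 2.414214); octagon support 2.414214 vs apothem 1 → ∉ W
#3 (1, 1, 1, 0): internal (0.292893, -0.292893); octagon support 0.414214 vs apothem 1 → ∈ W
#4 (-1, -1, 0, 0): internal (-0.292893, -0.707107); octagon support 0.707107 vs apothem 1 → ∈ W
#5 (-3, 3, 3, -1): internal (-5.828427, -1.585786); octagon support 5.828427 vs apothem 1 → ∉ W
#6 (1, 1, -1, 1): internal (1.000000, 2.414214); octagon support 2.414214 vs apothem 1 → ∉ W
#7 (0, 1, 0, 1): internal (0.000000, 1.414214); octagon support 1.414214 vs apothem 1 → ∉ W
#8 (-1, 0, 1, 1): internal (-0.292893, -0.292893); octagon support 0.414214 vs apothem 1 → ∈ W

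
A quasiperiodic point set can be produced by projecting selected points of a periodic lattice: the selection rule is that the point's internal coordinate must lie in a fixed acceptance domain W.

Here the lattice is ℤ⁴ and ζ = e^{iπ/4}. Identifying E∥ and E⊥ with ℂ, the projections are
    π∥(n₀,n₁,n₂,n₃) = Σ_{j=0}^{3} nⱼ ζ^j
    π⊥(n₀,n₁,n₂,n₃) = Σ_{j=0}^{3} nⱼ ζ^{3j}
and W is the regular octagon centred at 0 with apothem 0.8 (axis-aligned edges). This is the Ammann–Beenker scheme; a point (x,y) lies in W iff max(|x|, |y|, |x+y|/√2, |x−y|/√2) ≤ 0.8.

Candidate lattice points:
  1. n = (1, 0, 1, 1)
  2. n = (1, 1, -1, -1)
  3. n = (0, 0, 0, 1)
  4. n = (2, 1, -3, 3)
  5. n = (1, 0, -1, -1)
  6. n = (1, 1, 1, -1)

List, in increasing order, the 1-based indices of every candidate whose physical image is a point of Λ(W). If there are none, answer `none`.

5

With ζ = e^{iπ/4} the internal vectors are ζ^0,ζ^3,ζ^6,ζ^9.
candidate 1: n = (1, 0, 1, 1) → π⊥ ≈ (+1.70711, -0.29289); max(|x|,|y|,|x±y|/√2) = 1.70711 > 0.8 ⇒ ∉ W
candidate 2: n = (1, 1, -1, -1) → π⊥ ≈ (-0.41421, +1.00000); max(|x|,|y|,|x±y|/√2) = 1.00000 > 0.8 ⇒ ∉ W
candidate 3: n = (0, 0, 0, 1) → π⊥ ≈ (+0.70711, +0.70711); max(|x|,|y|,|x±y|/√2) = 1.00000 > 0.8 ⇒ ∉ W
candidate 4: n = (2, 1, -3, 3) → π⊥ ≈ (+3.41421, +5.82843); max(|x|,|y|,|x±y|/√2) = 6.53553 > 0.8 ⇒ ∉ W
candidate 5: n = (1, 0, -1, -1) → π⊥ ≈ (+0.29289, +0.29289); max(|x|,|y|,|x±y|/√2) = 0.41421 ≤ 0.8 ⇒ ∈ W
candidate 6: n = (1, 1, 1, -1) → π⊥ ≈ (-0.41421, -1.00000); max(|x|,|y|,|x±y|/√2) = 1.00000 > 0.8 ⇒ ∉ W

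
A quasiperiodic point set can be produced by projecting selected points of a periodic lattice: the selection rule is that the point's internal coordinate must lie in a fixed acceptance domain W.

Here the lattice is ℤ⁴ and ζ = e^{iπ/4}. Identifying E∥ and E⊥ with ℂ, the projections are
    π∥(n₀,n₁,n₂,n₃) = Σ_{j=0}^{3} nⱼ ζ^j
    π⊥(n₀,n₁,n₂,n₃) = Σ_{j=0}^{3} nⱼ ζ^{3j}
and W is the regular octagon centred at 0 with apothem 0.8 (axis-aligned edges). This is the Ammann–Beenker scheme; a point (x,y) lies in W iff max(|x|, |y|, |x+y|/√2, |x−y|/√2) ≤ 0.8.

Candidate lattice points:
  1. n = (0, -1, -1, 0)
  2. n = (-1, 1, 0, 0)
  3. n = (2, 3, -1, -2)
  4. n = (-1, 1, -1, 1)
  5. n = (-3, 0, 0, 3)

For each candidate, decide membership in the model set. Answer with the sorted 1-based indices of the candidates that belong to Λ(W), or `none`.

1

With ζ = e^{iπ/4} the internal vectors are ζ^0,ζ^3,ζ^6,ζ^9.
#1 (0, -1, -1, 0): internal (0.7071, 0.2929); octagon support 0.7071 vs apothem 0.8 → ∈ W
#2 (-1, 1, 0, 0): internal (-1.7071, 0.7071); octagon support 1.7071 vs apothem 0.8 → ∉ W
#3 (2, 3, -1, -2): internal (-1.5355, 1.7071); octagon support 2.2929 vs apothem 0.8 → ∉ W
#4 (-1, 1, -1, 1): internal (-1.0000, 2.4142); octagon support 2.4142 vs apothem 0.8 → ∉ W
#5 (-3, 0, 0, 3): internal (-0.8787, 2.1213); octagon support 2.1213 vs apothem 0.8 → ∉ W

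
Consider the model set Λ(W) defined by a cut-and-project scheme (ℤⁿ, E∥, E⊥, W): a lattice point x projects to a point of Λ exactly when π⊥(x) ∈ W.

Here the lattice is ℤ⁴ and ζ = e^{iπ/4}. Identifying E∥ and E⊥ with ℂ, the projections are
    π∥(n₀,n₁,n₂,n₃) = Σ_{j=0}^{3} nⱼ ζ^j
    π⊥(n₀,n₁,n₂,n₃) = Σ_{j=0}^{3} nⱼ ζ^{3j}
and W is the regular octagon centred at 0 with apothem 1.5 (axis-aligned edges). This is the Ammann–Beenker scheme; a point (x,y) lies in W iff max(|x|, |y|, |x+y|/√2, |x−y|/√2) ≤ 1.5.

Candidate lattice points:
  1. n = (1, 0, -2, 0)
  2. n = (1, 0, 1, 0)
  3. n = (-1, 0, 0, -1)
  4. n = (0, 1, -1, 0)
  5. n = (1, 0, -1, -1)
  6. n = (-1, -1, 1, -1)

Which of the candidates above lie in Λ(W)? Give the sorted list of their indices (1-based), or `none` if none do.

2, 5

With ζ = e^{iπ/4} the internal vectors are ζ^0,ζ^3,ζ^6,ζ^9.
#1 (1, 0, -2, 0): internal (1.00000, 2.00000); octagon support 2.12132 vs apothem 1.5 → ∉ W
#2 (1, 0, 1, 0): internal (1.00000, -1.00000); octagon support 1.41421 vs apothem 1.5 → ∈ W
#3 (-1, 0, 0, -1): internal (-1.70711, -0.70711); octagon support 1.70711 vs apothem 1.5 → ∉ W
#4 (0, 1, -1, 0): internal (-0.70711, 1.70711); octagon support 1.70711 vs apothem 1.5 → ∉ W
#5 (1, 0, -1, -1): internal (0.29289, 0.29289); octagon support 0.41421 vs apothem 1.5 → ∈ W
#6 (-1, -1, 1, -1): internal (-1.00000, -2.41421); octagon support 2.41421 vs apothem 1.5 → ∉ W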